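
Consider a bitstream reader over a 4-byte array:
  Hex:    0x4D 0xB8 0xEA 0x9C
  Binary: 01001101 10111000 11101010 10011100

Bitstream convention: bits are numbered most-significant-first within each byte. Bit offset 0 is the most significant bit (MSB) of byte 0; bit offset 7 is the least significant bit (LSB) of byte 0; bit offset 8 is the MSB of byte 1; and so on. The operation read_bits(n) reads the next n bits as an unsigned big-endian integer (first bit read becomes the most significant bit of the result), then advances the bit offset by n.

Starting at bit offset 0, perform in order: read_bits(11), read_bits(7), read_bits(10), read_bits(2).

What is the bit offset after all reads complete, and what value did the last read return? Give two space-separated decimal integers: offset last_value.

Answer: 30 3

Derivation:
Read 1: bits[0:11] width=11 -> value=621 (bin 01001101101); offset now 11 = byte 1 bit 3; 21 bits remain
Read 2: bits[11:18] width=7 -> value=99 (bin 1100011); offset now 18 = byte 2 bit 2; 14 bits remain
Read 3: bits[18:28] width=10 -> value=681 (bin 1010101001); offset now 28 = byte 3 bit 4; 4 bits remain
Read 4: bits[28:30] width=2 -> value=3 (bin 11); offset now 30 = byte 3 bit 6; 2 bits remain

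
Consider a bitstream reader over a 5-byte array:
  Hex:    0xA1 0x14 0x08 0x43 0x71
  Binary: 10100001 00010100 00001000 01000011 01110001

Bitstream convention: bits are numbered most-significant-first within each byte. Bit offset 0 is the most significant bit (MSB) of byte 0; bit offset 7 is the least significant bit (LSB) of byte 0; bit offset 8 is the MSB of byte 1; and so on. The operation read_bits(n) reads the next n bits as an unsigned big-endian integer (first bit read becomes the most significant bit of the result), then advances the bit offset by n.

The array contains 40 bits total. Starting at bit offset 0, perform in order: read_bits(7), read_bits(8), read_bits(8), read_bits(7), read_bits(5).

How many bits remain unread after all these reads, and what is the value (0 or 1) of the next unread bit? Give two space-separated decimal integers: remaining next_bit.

Read 1: bits[0:7] width=7 -> value=80 (bin 1010000); offset now 7 = byte 0 bit 7; 33 bits remain
Read 2: bits[7:15] width=8 -> value=138 (bin 10001010); offset now 15 = byte 1 bit 7; 25 bits remain
Read 3: bits[15:23] width=8 -> value=4 (bin 00000100); offset now 23 = byte 2 bit 7; 17 bits remain
Read 4: bits[23:30] width=7 -> value=16 (bin 0010000); offset now 30 = byte 3 bit 6; 10 bits remain
Read 5: bits[30:35] width=5 -> value=27 (bin 11011); offset now 35 = byte 4 bit 3; 5 bits remain

Answer: 5 1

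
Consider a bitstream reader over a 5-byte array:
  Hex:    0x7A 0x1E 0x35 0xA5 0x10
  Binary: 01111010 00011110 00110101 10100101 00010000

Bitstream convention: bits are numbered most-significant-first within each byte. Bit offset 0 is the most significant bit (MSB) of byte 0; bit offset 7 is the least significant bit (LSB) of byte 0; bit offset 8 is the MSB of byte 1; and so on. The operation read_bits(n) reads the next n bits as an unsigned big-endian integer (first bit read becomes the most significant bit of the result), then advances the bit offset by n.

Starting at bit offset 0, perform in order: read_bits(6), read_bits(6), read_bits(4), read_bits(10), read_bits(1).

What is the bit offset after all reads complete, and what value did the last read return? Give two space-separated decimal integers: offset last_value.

Answer: 27 1

Derivation:
Read 1: bits[0:6] width=6 -> value=30 (bin 011110); offset now 6 = byte 0 bit 6; 34 bits remain
Read 2: bits[6:12] width=6 -> value=33 (bin 100001); offset now 12 = byte 1 bit 4; 28 bits remain
Read 3: bits[12:16] width=4 -> value=14 (bin 1110); offset now 16 = byte 2 bit 0; 24 bits remain
Read 4: bits[16:26] width=10 -> value=214 (bin 0011010110); offset now 26 = byte 3 bit 2; 14 bits remain
Read 5: bits[26:27] width=1 -> value=1 (bin 1); offset now 27 = byte 3 bit 3; 13 bits remain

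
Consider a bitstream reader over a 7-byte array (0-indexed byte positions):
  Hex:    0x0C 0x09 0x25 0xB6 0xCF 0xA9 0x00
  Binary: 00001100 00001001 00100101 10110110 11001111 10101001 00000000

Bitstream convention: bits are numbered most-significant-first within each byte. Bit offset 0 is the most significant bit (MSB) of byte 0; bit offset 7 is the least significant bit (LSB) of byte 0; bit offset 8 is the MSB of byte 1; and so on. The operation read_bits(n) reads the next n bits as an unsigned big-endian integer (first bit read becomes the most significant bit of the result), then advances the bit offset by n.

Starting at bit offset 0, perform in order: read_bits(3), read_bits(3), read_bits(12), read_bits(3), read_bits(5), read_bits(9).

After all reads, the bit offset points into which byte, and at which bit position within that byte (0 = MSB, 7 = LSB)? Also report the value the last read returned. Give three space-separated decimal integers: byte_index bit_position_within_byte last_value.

Answer: 4 3 438

Derivation:
Read 1: bits[0:3] width=3 -> value=0 (bin 000); offset now 3 = byte 0 bit 3; 53 bits remain
Read 2: bits[3:6] width=3 -> value=3 (bin 011); offset now 6 = byte 0 bit 6; 50 bits remain
Read 3: bits[6:18] width=12 -> value=36 (bin 000000100100); offset now 18 = byte 2 bit 2; 38 bits remain
Read 4: bits[18:21] width=3 -> value=4 (bin 100); offset now 21 = byte 2 bit 5; 35 bits remain
Read 5: bits[21:26] width=5 -> value=22 (bin 10110); offset now 26 = byte 3 bit 2; 30 bits remain
Read 6: bits[26:35] width=9 -> value=438 (bin 110110110); offset now 35 = byte 4 bit 3; 21 bits remain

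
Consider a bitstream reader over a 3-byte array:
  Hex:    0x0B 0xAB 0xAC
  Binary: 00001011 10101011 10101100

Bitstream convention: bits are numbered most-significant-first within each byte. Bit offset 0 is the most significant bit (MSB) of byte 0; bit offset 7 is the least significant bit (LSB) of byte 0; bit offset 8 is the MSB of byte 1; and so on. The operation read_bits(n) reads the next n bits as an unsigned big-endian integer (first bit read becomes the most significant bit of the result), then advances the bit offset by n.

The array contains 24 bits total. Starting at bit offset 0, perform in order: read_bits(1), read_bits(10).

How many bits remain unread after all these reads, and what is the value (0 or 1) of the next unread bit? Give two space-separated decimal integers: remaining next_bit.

Read 1: bits[0:1] width=1 -> value=0 (bin 0); offset now 1 = byte 0 bit 1; 23 bits remain
Read 2: bits[1:11] width=10 -> value=93 (bin 0001011101); offset now 11 = byte 1 bit 3; 13 bits remain

Answer: 13 0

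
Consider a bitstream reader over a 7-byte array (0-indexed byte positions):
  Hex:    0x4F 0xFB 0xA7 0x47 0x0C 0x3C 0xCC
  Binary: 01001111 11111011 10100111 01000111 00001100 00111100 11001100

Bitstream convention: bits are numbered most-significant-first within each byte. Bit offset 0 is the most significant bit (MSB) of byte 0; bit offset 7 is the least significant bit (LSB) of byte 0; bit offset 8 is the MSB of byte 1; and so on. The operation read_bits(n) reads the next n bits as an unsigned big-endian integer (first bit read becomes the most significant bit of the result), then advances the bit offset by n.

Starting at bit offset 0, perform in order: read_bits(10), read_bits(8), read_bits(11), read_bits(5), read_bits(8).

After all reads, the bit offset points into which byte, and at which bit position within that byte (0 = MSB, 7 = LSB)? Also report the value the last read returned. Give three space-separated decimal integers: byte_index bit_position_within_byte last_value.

Read 1: bits[0:10] width=10 -> value=319 (bin 0100111111); offset now 10 = byte 1 bit 2; 46 bits remain
Read 2: bits[10:18] width=8 -> value=238 (bin 11101110); offset now 18 = byte 2 bit 2; 38 bits remain
Read 3: bits[18:29] width=11 -> value=1256 (bin 10011101000); offset now 29 = byte 3 bit 5; 27 bits remain
Read 4: bits[29:34] width=5 -> value=28 (bin 11100); offset now 34 = byte 4 bit 2; 22 bits remain
Read 5: bits[34:42] width=8 -> value=48 (bin 00110000); offset now 42 = byte 5 bit 2; 14 bits remain

Answer: 5 2 48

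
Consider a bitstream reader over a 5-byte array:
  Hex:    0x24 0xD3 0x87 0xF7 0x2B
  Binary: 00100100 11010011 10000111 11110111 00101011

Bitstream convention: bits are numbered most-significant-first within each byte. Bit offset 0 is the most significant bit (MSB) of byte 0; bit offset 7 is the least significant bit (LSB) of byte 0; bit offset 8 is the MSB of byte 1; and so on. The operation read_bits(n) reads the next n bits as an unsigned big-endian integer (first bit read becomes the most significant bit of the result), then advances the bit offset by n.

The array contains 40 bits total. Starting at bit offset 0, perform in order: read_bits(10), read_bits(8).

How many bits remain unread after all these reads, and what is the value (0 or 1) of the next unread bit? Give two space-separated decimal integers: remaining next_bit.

Answer: 22 0

Derivation:
Read 1: bits[0:10] width=10 -> value=147 (bin 0010010011); offset now 10 = byte 1 bit 2; 30 bits remain
Read 2: bits[10:18] width=8 -> value=78 (bin 01001110); offset now 18 = byte 2 bit 2; 22 bits remain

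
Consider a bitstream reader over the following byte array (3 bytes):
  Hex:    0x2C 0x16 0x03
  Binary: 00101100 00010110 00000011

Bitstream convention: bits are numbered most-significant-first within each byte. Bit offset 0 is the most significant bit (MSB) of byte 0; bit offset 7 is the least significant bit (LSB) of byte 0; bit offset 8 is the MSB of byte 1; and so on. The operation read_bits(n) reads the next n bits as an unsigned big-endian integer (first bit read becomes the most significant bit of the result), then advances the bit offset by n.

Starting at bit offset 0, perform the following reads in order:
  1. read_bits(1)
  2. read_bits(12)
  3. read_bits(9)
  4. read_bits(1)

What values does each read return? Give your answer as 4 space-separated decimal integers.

Answer: 0 1410 384 1

Derivation:
Read 1: bits[0:1] width=1 -> value=0 (bin 0); offset now 1 = byte 0 bit 1; 23 bits remain
Read 2: bits[1:13] width=12 -> value=1410 (bin 010110000010); offset now 13 = byte 1 bit 5; 11 bits remain
Read 3: bits[13:22] width=9 -> value=384 (bin 110000000); offset now 22 = byte 2 bit 6; 2 bits remain
Read 4: bits[22:23] width=1 -> value=1 (bin 1); offset now 23 = byte 2 bit 7; 1 bits remain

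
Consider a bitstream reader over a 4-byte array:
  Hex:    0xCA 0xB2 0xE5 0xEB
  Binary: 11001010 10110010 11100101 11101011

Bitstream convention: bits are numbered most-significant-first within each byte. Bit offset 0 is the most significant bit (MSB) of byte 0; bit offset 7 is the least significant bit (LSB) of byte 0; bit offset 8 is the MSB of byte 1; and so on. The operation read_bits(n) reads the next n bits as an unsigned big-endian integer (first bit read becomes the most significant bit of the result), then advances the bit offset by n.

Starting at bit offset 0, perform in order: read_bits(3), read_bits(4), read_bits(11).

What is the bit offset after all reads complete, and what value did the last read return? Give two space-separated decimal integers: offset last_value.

Read 1: bits[0:3] width=3 -> value=6 (bin 110); offset now 3 = byte 0 bit 3; 29 bits remain
Read 2: bits[3:7] width=4 -> value=5 (bin 0101); offset now 7 = byte 0 bit 7; 25 bits remain
Read 3: bits[7:18] width=11 -> value=715 (bin 01011001011); offset now 18 = byte 2 bit 2; 14 bits remain

Answer: 18 715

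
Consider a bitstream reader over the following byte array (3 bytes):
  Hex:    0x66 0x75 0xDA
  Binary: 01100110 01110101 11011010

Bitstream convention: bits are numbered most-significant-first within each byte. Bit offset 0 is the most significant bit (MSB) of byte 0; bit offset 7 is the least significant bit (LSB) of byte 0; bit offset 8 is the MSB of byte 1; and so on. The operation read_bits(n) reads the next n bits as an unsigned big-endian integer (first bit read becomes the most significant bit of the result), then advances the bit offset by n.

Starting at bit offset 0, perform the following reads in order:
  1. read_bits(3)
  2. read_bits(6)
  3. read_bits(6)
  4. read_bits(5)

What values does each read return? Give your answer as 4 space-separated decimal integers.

Read 1: bits[0:3] width=3 -> value=3 (bin 011); offset now 3 = byte 0 bit 3; 21 bits remain
Read 2: bits[3:9] width=6 -> value=12 (bin 001100); offset now 9 = byte 1 bit 1; 15 bits remain
Read 3: bits[9:15] width=6 -> value=58 (bin 111010); offset now 15 = byte 1 bit 7; 9 bits remain
Read 4: bits[15:20] width=5 -> value=29 (bin 11101); offset now 20 = byte 2 bit 4; 4 bits remain

Answer: 3 12 58 29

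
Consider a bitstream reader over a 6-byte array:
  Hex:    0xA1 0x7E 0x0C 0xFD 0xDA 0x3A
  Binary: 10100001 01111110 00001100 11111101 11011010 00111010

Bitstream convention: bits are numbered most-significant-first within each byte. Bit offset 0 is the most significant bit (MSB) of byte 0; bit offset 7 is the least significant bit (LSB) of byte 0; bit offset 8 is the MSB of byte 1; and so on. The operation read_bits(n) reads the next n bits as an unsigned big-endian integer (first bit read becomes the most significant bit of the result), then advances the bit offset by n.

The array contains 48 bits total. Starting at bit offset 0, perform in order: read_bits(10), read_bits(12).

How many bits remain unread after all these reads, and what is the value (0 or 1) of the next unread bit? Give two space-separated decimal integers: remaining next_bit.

Read 1: bits[0:10] width=10 -> value=645 (bin 1010000101); offset now 10 = byte 1 bit 2; 38 bits remain
Read 2: bits[10:22] width=12 -> value=3971 (bin 111110000011); offset now 22 = byte 2 bit 6; 26 bits remain

Answer: 26 0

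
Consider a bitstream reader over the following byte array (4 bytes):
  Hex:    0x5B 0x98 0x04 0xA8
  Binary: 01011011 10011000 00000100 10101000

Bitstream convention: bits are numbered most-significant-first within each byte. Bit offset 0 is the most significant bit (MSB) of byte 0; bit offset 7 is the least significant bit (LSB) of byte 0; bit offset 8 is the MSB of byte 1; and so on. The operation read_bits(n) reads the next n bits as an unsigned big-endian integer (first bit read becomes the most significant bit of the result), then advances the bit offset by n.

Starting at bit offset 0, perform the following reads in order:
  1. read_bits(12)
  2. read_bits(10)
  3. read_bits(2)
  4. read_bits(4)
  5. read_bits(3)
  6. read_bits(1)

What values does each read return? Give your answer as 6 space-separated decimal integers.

Answer: 1465 513 0 10 4 0

Derivation:
Read 1: bits[0:12] width=12 -> value=1465 (bin 010110111001); offset now 12 = byte 1 bit 4; 20 bits remain
Read 2: bits[12:22] width=10 -> value=513 (bin 1000000001); offset now 22 = byte 2 bit 6; 10 bits remain
Read 3: bits[22:24] width=2 -> value=0 (bin 00); offset now 24 = byte 3 bit 0; 8 bits remain
Read 4: bits[24:28] width=4 -> value=10 (bin 1010); offset now 28 = byte 3 bit 4; 4 bits remain
Read 5: bits[28:31] width=3 -> value=4 (bin 100); offset now 31 = byte 3 bit 7; 1 bits remain
Read 6: bits[31:32] width=1 -> value=0 (bin 0); offset now 32 = byte 4 bit 0; 0 bits remain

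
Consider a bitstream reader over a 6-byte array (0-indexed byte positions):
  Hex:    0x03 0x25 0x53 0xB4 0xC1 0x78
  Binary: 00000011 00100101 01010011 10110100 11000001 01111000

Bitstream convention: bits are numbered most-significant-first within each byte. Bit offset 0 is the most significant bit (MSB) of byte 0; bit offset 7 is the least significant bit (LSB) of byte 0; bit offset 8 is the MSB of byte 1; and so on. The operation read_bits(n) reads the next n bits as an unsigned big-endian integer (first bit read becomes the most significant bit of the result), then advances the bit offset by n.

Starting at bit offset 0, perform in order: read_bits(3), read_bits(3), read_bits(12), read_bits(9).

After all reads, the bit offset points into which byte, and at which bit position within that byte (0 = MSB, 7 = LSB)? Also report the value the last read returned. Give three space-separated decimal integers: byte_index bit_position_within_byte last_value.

Answer: 3 3 157

Derivation:
Read 1: bits[0:3] width=3 -> value=0 (bin 000); offset now 3 = byte 0 bit 3; 45 bits remain
Read 2: bits[3:6] width=3 -> value=0 (bin 000); offset now 6 = byte 0 bit 6; 42 bits remain
Read 3: bits[6:18] width=12 -> value=3221 (bin 110010010101); offset now 18 = byte 2 bit 2; 30 bits remain
Read 4: bits[18:27] width=9 -> value=157 (bin 010011101); offset now 27 = byte 3 bit 3; 21 bits remain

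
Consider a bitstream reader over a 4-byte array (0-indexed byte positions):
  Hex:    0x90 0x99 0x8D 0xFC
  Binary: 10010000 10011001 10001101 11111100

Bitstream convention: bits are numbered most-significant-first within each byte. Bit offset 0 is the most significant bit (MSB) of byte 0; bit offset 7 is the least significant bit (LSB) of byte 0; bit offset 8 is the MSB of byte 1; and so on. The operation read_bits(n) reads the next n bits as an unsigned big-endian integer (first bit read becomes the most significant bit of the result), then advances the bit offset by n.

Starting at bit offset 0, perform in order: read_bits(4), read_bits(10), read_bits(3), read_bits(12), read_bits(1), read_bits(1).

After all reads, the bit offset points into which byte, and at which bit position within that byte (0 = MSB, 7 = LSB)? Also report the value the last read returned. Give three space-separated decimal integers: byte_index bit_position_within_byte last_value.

Read 1: bits[0:4] width=4 -> value=9 (bin 1001); offset now 4 = byte 0 bit 4; 28 bits remain
Read 2: bits[4:14] width=10 -> value=38 (bin 0000100110); offset now 14 = byte 1 bit 6; 18 bits remain
Read 3: bits[14:17] width=3 -> value=3 (bin 011); offset now 17 = byte 2 bit 1; 15 bits remain
Read 4: bits[17:29] width=12 -> value=447 (bin 000110111111); offset now 29 = byte 3 bit 5; 3 bits remain
Read 5: bits[29:30] width=1 -> value=1 (bin 1); offset now 30 = byte 3 bit 6; 2 bits remain
Read 6: bits[30:31] width=1 -> value=0 (bin 0); offset now 31 = byte 3 bit 7; 1 bits remain

Answer: 3 7 0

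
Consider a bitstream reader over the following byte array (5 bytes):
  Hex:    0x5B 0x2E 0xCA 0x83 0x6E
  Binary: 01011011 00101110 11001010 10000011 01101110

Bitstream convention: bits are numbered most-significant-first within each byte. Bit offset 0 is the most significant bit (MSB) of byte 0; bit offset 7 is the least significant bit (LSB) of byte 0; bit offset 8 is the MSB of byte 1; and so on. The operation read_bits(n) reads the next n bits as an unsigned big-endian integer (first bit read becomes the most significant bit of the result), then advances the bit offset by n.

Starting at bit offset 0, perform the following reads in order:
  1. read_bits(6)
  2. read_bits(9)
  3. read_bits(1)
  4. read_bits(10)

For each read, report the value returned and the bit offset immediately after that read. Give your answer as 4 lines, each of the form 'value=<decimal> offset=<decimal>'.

Answer: value=22 offset=6
value=407 offset=15
value=0 offset=16
value=810 offset=26

Derivation:
Read 1: bits[0:6] width=6 -> value=22 (bin 010110); offset now 6 = byte 0 bit 6; 34 bits remain
Read 2: bits[6:15] width=9 -> value=407 (bin 110010111); offset now 15 = byte 1 bit 7; 25 bits remain
Read 3: bits[15:16] width=1 -> value=0 (bin 0); offset now 16 = byte 2 bit 0; 24 bits remain
Read 4: bits[16:26] width=10 -> value=810 (bin 1100101010); offset now 26 = byte 3 bit 2; 14 bits remain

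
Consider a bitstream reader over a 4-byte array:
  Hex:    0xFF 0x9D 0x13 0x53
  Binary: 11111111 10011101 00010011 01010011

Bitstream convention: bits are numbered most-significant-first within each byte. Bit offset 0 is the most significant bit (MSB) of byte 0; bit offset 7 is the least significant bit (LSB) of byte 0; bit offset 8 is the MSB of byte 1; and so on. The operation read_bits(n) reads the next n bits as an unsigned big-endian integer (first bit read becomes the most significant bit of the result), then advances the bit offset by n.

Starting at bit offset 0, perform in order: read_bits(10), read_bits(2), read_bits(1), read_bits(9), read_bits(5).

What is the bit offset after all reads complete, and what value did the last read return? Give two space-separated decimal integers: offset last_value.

Read 1: bits[0:10] width=10 -> value=1022 (bin 1111111110); offset now 10 = byte 1 bit 2; 22 bits remain
Read 2: bits[10:12] width=2 -> value=1 (bin 01); offset now 12 = byte 1 bit 4; 20 bits remain
Read 3: bits[12:13] width=1 -> value=1 (bin 1); offset now 13 = byte 1 bit 5; 19 bits remain
Read 4: bits[13:22] width=9 -> value=324 (bin 101000100); offset now 22 = byte 2 bit 6; 10 bits remain
Read 5: bits[22:27] width=5 -> value=26 (bin 11010); offset now 27 = byte 3 bit 3; 5 bits remain

Answer: 27 26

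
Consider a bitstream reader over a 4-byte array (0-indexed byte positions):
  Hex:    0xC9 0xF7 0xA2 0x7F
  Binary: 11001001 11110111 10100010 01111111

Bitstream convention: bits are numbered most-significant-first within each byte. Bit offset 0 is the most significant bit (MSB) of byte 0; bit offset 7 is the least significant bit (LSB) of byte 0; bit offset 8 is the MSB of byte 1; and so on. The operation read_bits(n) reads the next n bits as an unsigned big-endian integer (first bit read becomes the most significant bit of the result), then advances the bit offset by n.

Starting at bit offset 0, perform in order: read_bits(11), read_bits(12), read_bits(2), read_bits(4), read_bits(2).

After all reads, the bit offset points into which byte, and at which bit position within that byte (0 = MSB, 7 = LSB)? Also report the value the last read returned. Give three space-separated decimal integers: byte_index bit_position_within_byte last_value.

Answer: 3 7 3

Derivation:
Read 1: bits[0:11] width=11 -> value=1615 (bin 11001001111); offset now 11 = byte 1 bit 3; 21 bits remain
Read 2: bits[11:23] width=12 -> value=3025 (bin 101111010001); offset now 23 = byte 2 bit 7; 9 bits remain
Read 3: bits[23:25] width=2 -> value=0 (bin 00); offset now 25 = byte 3 bit 1; 7 bits remain
Read 4: bits[25:29] width=4 -> value=15 (bin 1111); offset now 29 = byte 3 bit 5; 3 bits remain
Read 5: bits[29:31] width=2 -> value=3 (bin 11); offset now 31 = byte 3 bit 7; 1 bits remain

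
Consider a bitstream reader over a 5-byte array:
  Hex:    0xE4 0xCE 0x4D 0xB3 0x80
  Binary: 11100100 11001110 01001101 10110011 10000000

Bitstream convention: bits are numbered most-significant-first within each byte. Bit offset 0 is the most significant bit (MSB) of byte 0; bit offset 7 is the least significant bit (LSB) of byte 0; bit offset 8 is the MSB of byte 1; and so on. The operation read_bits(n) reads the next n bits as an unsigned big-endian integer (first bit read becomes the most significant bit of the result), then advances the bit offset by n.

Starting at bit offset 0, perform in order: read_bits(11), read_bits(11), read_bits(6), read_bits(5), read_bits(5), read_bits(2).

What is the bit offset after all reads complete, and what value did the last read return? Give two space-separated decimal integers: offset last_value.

Answer: 40 0

Derivation:
Read 1: bits[0:11] width=11 -> value=1830 (bin 11100100110); offset now 11 = byte 1 bit 3; 29 bits remain
Read 2: bits[11:22] width=11 -> value=915 (bin 01110010011); offset now 22 = byte 2 bit 6; 18 bits remain
Read 3: bits[22:28] width=6 -> value=27 (bin 011011); offset now 28 = byte 3 bit 4; 12 bits remain
Read 4: bits[28:33] width=5 -> value=7 (bin 00111); offset now 33 = byte 4 bit 1; 7 bits remain
Read 5: bits[33:38] width=5 -> value=0 (bin 00000); offset now 38 = byte 4 bit 6; 2 bits remain
Read 6: bits[38:40] width=2 -> value=0 (bin 00); offset now 40 = byte 5 bit 0; 0 bits remain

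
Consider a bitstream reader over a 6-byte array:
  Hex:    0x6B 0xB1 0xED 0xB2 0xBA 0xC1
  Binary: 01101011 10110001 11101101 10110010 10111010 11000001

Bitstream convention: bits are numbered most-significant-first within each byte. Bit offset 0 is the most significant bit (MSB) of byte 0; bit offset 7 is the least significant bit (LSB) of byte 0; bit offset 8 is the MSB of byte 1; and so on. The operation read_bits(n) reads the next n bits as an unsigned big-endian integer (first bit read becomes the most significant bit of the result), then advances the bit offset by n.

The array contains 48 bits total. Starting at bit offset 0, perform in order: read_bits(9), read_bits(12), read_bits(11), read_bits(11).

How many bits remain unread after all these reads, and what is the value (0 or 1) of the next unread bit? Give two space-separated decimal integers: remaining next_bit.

Read 1: bits[0:9] width=9 -> value=215 (bin 011010111); offset now 9 = byte 1 bit 1; 39 bits remain
Read 2: bits[9:21] width=12 -> value=1597 (bin 011000111101); offset now 21 = byte 2 bit 5; 27 bits remain
Read 3: bits[21:32] width=11 -> value=1458 (bin 10110110010); offset now 32 = byte 4 bit 0; 16 bits remain
Read 4: bits[32:43] width=11 -> value=1494 (bin 10111010110); offset now 43 = byte 5 bit 3; 5 bits remain

Answer: 5 0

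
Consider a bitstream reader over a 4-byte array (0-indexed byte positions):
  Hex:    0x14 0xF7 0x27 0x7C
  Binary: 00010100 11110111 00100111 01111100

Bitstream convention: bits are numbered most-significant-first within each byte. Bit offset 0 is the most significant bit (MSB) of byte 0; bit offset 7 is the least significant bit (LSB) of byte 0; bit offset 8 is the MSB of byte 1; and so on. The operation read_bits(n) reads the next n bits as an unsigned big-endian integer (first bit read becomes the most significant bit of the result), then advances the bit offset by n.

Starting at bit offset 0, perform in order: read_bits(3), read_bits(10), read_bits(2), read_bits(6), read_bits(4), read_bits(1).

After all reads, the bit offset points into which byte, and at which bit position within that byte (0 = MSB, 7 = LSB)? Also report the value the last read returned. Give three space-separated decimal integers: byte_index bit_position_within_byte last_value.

Read 1: bits[0:3] width=3 -> value=0 (bin 000); offset now 3 = byte 0 bit 3; 29 bits remain
Read 2: bits[3:13] width=10 -> value=670 (bin 1010011110); offset now 13 = byte 1 bit 5; 19 bits remain
Read 3: bits[13:15] width=2 -> value=3 (bin 11); offset now 15 = byte 1 bit 7; 17 bits remain
Read 4: bits[15:21] width=6 -> value=36 (bin 100100); offset now 21 = byte 2 bit 5; 11 bits remain
Read 5: bits[21:25] width=4 -> value=14 (bin 1110); offset now 25 = byte 3 bit 1; 7 bits remain
Read 6: bits[25:26] width=1 -> value=1 (bin 1); offset now 26 = byte 3 bit 2; 6 bits remain

Answer: 3 2 1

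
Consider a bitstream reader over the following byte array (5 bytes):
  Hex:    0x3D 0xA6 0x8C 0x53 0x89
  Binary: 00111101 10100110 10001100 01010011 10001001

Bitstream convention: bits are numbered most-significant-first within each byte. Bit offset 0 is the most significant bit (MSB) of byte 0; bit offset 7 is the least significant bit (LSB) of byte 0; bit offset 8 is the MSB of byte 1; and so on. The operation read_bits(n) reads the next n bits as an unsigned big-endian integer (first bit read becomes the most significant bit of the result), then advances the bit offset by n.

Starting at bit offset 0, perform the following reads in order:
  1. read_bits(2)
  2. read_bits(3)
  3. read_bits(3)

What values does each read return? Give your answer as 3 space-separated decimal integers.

Answer: 0 7 5

Derivation:
Read 1: bits[0:2] width=2 -> value=0 (bin 00); offset now 2 = byte 0 bit 2; 38 bits remain
Read 2: bits[2:5] width=3 -> value=7 (bin 111); offset now 5 = byte 0 bit 5; 35 bits remain
Read 3: bits[5:8] width=3 -> value=5 (bin 101); offset now 8 = byte 1 bit 0; 32 bits remain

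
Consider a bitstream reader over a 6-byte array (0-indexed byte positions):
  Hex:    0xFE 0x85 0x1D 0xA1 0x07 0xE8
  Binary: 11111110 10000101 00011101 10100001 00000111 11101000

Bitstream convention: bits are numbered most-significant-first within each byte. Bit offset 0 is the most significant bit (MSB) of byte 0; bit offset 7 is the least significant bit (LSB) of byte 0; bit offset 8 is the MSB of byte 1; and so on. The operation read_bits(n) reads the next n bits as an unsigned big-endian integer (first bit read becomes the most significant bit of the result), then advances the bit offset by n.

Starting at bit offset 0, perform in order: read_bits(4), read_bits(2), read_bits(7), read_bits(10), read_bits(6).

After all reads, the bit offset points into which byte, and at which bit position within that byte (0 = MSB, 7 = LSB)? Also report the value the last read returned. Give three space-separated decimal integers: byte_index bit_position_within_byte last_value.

Read 1: bits[0:4] width=4 -> value=15 (bin 1111); offset now 4 = byte 0 bit 4; 44 bits remain
Read 2: bits[4:6] width=2 -> value=3 (bin 11); offset now 6 = byte 0 bit 6; 42 bits remain
Read 3: bits[6:13] width=7 -> value=80 (bin 1010000); offset now 13 = byte 1 bit 5; 35 bits remain
Read 4: bits[13:23] width=10 -> value=654 (bin 1010001110); offset now 23 = byte 2 bit 7; 25 bits remain
Read 5: bits[23:29] width=6 -> value=52 (bin 110100); offset now 29 = byte 3 bit 5; 19 bits remain

Answer: 3 5 52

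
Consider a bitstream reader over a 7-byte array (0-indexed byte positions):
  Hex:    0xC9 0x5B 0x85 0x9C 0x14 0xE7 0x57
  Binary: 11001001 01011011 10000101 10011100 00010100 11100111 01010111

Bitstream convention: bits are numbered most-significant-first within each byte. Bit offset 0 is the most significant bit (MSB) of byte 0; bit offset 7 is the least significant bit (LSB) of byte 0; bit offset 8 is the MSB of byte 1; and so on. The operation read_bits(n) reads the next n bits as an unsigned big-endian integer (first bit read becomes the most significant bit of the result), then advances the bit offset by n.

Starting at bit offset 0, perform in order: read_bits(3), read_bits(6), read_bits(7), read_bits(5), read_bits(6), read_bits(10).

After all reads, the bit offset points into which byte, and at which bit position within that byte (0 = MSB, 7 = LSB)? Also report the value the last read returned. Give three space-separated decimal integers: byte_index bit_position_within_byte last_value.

Read 1: bits[0:3] width=3 -> value=6 (bin 110); offset now 3 = byte 0 bit 3; 53 bits remain
Read 2: bits[3:9] width=6 -> value=18 (bin 010010); offset now 9 = byte 1 bit 1; 47 bits remain
Read 3: bits[9:16] width=7 -> value=91 (bin 1011011); offset now 16 = byte 2 bit 0; 40 bits remain
Read 4: bits[16:21] width=5 -> value=16 (bin 10000); offset now 21 = byte 2 bit 5; 35 bits remain
Read 5: bits[21:27] width=6 -> value=44 (bin 101100); offset now 27 = byte 3 bit 3; 29 bits remain
Read 6: bits[27:37] width=10 -> value=898 (bin 1110000010); offset now 37 = byte 4 bit 5; 19 bits remain

Answer: 4 5 898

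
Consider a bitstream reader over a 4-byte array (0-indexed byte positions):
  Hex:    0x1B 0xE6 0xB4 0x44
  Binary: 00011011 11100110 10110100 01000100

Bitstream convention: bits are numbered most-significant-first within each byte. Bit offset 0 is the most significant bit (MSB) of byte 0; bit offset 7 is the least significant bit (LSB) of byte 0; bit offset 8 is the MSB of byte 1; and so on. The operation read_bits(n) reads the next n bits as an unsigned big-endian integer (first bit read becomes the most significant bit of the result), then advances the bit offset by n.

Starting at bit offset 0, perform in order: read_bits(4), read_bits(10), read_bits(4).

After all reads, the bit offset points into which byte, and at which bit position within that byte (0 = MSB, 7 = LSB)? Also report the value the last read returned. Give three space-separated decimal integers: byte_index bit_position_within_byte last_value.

Read 1: bits[0:4] width=4 -> value=1 (bin 0001); offset now 4 = byte 0 bit 4; 28 bits remain
Read 2: bits[4:14] width=10 -> value=761 (bin 1011111001); offset now 14 = byte 1 bit 6; 18 bits remain
Read 3: bits[14:18] width=4 -> value=10 (bin 1010); offset now 18 = byte 2 bit 2; 14 bits remain

Answer: 2 2 10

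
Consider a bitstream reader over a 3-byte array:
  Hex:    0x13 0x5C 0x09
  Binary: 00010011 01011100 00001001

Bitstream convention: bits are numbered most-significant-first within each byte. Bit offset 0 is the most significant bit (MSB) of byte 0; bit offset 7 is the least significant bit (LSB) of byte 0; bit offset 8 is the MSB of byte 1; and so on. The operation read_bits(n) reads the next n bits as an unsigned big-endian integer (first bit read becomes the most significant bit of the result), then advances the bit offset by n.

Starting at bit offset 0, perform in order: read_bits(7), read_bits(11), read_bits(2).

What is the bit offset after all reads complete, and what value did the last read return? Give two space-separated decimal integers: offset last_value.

Answer: 20 0

Derivation:
Read 1: bits[0:7] width=7 -> value=9 (bin 0001001); offset now 7 = byte 0 bit 7; 17 bits remain
Read 2: bits[7:18] width=11 -> value=1392 (bin 10101110000); offset now 18 = byte 2 bit 2; 6 bits remain
Read 3: bits[18:20] width=2 -> value=0 (bin 00); offset now 20 = byte 2 bit 4; 4 bits remain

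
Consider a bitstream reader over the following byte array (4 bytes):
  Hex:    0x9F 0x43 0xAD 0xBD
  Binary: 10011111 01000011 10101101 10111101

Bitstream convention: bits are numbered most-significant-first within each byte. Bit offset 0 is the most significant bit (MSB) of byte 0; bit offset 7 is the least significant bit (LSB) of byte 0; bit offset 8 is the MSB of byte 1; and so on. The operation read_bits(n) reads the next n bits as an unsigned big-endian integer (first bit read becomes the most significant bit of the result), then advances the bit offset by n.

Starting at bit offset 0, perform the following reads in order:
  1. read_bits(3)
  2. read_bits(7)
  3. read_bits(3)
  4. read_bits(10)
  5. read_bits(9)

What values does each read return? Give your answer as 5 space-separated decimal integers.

Read 1: bits[0:3] width=3 -> value=4 (bin 100); offset now 3 = byte 0 bit 3; 29 bits remain
Read 2: bits[3:10] width=7 -> value=125 (bin 1111101); offset now 10 = byte 1 bit 2; 22 bits remain
Read 3: bits[10:13] width=3 -> value=0 (bin 000); offset now 13 = byte 1 bit 5; 19 bits remain
Read 4: bits[13:23] width=10 -> value=470 (bin 0111010110); offset now 23 = byte 2 bit 7; 9 bits remain
Read 5: bits[23:32] width=9 -> value=445 (bin 110111101); offset now 32 = byte 4 bit 0; 0 bits remain

Answer: 4 125 0 470 445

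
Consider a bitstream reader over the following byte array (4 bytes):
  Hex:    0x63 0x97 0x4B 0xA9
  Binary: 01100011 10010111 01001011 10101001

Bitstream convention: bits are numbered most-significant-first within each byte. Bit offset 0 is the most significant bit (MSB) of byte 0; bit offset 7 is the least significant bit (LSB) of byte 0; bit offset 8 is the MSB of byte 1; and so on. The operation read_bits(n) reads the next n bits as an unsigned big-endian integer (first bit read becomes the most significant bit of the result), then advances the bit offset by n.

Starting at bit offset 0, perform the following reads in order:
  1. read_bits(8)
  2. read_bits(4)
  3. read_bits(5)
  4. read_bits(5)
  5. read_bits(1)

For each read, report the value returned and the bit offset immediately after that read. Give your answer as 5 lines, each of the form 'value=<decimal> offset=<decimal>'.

Answer: value=99 offset=8
value=9 offset=12
value=14 offset=17
value=18 offset=22
value=1 offset=23

Derivation:
Read 1: bits[0:8] width=8 -> value=99 (bin 01100011); offset now 8 = byte 1 bit 0; 24 bits remain
Read 2: bits[8:12] width=4 -> value=9 (bin 1001); offset now 12 = byte 1 bit 4; 20 bits remain
Read 3: bits[12:17] width=5 -> value=14 (bin 01110); offset now 17 = byte 2 bit 1; 15 bits remain
Read 4: bits[17:22] width=5 -> value=18 (bin 10010); offset now 22 = byte 2 bit 6; 10 bits remain
Read 5: bits[22:23] width=1 -> value=1 (bin 1); offset now 23 = byte 2 bit 7; 9 bits remain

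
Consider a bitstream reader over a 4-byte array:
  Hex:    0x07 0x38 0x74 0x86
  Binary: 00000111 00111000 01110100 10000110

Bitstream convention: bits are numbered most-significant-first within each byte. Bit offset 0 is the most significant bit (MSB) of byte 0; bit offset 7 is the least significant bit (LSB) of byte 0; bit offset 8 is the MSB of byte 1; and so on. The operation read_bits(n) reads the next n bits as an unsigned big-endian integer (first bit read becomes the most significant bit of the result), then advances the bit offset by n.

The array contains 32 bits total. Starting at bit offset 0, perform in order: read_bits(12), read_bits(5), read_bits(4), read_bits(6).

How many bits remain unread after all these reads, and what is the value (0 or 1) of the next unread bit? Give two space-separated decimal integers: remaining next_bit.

Answer: 5 0

Derivation:
Read 1: bits[0:12] width=12 -> value=115 (bin 000001110011); offset now 12 = byte 1 bit 4; 20 bits remain
Read 2: bits[12:17] width=5 -> value=16 (bin 10000); offset now 17 = byte 2 bit 1; 15 bits remain
Read 3: bits[17:21] width=4 -> value=14 (bin 1110); offset now 21 = byte 2 bit 5; 11 bits remain
Read 4: bits[21:27] width=6 -> value=36 (bin 100100); offset now 27 = byte 3 bit 3; 5 bits remain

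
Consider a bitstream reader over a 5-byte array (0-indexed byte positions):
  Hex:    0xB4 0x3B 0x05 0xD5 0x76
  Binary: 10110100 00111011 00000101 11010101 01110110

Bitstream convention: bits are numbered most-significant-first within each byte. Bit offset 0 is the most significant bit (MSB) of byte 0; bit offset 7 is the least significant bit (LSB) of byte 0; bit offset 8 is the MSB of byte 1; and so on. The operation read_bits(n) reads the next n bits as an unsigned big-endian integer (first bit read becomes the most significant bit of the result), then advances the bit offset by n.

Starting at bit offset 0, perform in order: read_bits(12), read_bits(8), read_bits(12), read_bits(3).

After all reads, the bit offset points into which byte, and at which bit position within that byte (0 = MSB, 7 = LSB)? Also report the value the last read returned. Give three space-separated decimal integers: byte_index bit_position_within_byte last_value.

Read 1: bits[0:12] width=12 -> value=2883 (bin 101101000011); offset now 12 = byte 1 bit 4; 28 bits remain
Read 2: bits[12:20] width=8 -> value=176 (bin 10110000); offset now 20 = byte 2 bit 4; 20 bits remain
Read 3: bits[20:32] width=12 -> value=1493 (bin 010111010101); offset now 32 = byte 4 bit 0; 8 bits remain
Read 4: bits[32:35] width=3 -> value=3 (bin 011); offset now 35 = byte 4 bit 3; 5 bits remain

Answer: 4 3 3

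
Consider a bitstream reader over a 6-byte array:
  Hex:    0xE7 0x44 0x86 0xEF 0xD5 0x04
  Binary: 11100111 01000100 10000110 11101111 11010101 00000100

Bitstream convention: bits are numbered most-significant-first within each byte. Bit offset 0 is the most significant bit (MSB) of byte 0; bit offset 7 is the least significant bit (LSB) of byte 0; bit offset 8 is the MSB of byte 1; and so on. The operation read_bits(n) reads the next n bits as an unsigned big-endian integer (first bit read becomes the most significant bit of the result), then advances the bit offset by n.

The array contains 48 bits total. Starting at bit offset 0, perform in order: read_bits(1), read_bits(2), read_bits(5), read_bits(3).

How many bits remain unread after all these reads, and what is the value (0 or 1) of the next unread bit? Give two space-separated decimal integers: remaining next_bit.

Answer: 37 0

Derivation:
Read 1: bits[0:1] width=1 -> value=1 (bin 1); offset now 1 = byte 0 bit 1; 47 bits remain
Read 2: bits[1:3] width=2 -> value=3 (bin 11); offset now 3 = byte 0 bit 3; 45 bits remain
Read 3: bits[3:8] width=5 -> value=7 (bin 00111); offset now 8 = byte 1 bit 0; 40 bits remain
Read 4: bits[8:11] width=3 -> value=2 (bin 010); offset now 11 = byte 1 bit 3; 37 bits remain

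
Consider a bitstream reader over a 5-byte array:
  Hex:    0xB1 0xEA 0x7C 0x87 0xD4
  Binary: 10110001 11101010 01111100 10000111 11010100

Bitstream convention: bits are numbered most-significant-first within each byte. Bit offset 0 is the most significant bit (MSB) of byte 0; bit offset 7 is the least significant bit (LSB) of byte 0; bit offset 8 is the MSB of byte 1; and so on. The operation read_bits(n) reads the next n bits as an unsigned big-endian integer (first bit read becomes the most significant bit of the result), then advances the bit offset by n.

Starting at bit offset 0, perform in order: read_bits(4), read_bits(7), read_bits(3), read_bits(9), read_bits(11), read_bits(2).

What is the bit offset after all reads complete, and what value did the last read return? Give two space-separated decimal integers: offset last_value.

Answer: 36 1

Derivation:
Read 1: bits[0:4] width=4 -> value=11 (bin 1011); offset now 4 = byte 0 bit 4; 36 bits remain
Read 2: bits[4:11] width=7 -> value=15 (bin 0001111); offset now 11 = byte 1 bit 3; 29 bits remain
Read 3: bits[11:14] width=3 -> value=2 (bin 010); offset now 14 = byte 1 bit 6; 26 bits remain
Read 4: bits[14:23] width=9 -> value=318 (bin 100111110); offset now 23 = byte 2 bit 7; 17 bits remain
Read 5: bits[23:34] width=11 -> value=543 (bin 01000011111); offset now 34 = byte 4 bit 2; 6 bits remain
Read 6: bits[34:36] width=2 -> value=1 (bin 01); offset now 36 = byte 4 bit 4; 4 bits remain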